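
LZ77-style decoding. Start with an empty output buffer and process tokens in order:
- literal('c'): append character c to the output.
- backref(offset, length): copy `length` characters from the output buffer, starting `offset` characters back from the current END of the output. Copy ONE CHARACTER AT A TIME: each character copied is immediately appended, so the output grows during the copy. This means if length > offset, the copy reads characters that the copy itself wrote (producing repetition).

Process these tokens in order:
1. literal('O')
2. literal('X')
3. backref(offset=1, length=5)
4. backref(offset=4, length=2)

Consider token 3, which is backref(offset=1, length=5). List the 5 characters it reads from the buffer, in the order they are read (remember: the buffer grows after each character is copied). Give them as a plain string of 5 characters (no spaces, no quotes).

Token 1: literal('O'). Output: "O"
Token 2: literal('X'). Output: "OX"
Token 3: backref(off=1, len=5). Buffer before: "OX" (len 2)
  byte 1: read out[1]='X', append. Buffer now: "OXX"
  byte 2: read out[2]='X', append. Buffer now: "OXXX"
  byte 3: read out[3]='X', append. Buffer now: "OXXXX"
  byte 4: read out[4]='X', append. Buffer now: "OXXXXX"
  byte 5: read out[5]='X', append. Buffer now: "OXXXXXX"

Answer: XXXXX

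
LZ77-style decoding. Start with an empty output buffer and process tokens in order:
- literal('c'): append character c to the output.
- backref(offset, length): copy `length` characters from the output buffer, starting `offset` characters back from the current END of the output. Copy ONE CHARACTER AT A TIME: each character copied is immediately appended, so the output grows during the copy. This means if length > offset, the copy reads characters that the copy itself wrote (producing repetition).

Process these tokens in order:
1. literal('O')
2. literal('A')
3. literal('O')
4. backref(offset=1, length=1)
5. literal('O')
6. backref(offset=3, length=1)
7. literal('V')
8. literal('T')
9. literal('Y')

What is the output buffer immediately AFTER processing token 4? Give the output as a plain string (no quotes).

Answer: OAOO

Derivation:
Token 1: literal('O'). Output: "O"
Token 2: literal('A'). Output: "OA"
Token 3: literal('O'). Output: "OAO"
Token 4: backref(off=1, len=1). Copied 'O' from pos 2. Output: "OAOO"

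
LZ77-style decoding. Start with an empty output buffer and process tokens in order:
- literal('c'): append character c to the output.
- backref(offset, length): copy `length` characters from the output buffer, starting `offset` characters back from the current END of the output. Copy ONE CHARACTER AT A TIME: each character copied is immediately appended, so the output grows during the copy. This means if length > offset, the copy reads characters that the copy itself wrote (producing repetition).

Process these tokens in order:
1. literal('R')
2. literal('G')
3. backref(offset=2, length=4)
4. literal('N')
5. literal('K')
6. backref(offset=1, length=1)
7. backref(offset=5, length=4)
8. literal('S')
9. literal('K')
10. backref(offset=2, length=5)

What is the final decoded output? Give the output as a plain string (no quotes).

Token 1: literal('R'). Output: "R"
Token 2: literal('G'). Output: "RG"
Token 3: backref(off=2, len=4) (overlapping!). Copied 'RGRG' from pos 0. Output: "RGRGRG"
Token 4: literal('N'). Output: "RGRGRGN"
Token 5: literal('K'). Output: "RGRGRGNK"
Token 6: backref(off=1, len=1). Copied 'K' from pos 7. Output: "RGRGRGNKK"
Token 7: backref(off=5, len=4). Copied 'RGNK' from pos 4. Output: "RGRGRGNKKRGNK"
Token 8: literal('S'). Output: "RGRGRGNKKRGNKS"
Token 9: literal('K'). Output: "RGRGRGNKKRGNKSK"
Token 10: backref(off=2, len=5) (overlapping!). Copied 'SKSKS' from pos 13. Output: "RGRGRGNKKRGNKSKSKSKS"

Answer: RGRGRGNKKRGNKSKSKSKS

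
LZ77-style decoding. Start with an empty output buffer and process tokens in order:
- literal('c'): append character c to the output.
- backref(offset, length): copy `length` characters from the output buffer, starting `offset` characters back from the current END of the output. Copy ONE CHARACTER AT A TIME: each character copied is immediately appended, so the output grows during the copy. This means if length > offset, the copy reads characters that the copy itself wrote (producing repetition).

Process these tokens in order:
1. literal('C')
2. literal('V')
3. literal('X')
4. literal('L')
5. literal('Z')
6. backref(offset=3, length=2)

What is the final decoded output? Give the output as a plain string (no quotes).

Token 1: literal('C'). Output: "C"
Token 2: literal('V'). Output: "CV"
Token 3: literal('X'). Output: "CVX"
Token 4: literal('L'). Output: "CVXL"
Token 5: literal('Z'). Output: "CVXLZ"
Token 6: backref(off=3, len=2). Copied 'XL' from pos 2. Output: "CVXLZXL"

Answer: CVXLZXL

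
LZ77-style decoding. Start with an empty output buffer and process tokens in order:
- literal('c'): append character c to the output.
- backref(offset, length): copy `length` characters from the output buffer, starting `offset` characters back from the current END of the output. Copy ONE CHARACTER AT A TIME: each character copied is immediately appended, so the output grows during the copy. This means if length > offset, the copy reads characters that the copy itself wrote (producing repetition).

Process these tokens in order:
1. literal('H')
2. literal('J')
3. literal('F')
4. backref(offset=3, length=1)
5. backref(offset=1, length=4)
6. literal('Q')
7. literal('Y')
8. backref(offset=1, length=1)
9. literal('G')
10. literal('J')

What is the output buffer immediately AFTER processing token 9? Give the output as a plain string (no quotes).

Answer: HJFHHHHHQYYG

Derivation:
Token 1: literal('H'). Output: "H"
Token 2: literal('J'). Output: "HJ"
Token 3: literal('F'). Output: "HJF"
Token 4: backref(off=3, len=1). Copied 'H' from pos 0. Output: "HJFH"
Token 5: backref(off=1, len=4) (overlapping!). Copied 'HHHH' from pos 3. Output: "HJFHHHHH"
Token 6: literal('Q'). Output: "HJFHHHHHQ"
Token 7: literal('Y'). Output: "HJFHHHHHQY"
Token 8: backref(off=1, len=1). Copied 'Y' from pos 9. Output: "HJFHHHHHQYY"
Token 9: literal('G'). Output: "HJFHHHHHQYYG"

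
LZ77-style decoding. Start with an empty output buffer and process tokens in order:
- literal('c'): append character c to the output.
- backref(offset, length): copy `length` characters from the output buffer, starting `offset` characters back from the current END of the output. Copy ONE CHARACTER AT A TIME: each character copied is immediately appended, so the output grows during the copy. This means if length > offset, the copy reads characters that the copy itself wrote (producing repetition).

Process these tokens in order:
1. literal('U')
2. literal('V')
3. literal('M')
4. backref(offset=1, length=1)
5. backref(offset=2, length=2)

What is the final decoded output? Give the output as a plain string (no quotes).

Answer: UVMMMM

Derivation:
Token 1: literal('U'). Output: "U"
Token 2: literal('V'). Output: "UV"
Token 3: literal('M'). Output: "UVM"
Token 4: backref(off=1, len=1). Copied 'M' from pos 2. Output: "UVMM"
Token 5: backref(off=2, len=2). Copied 'MM' from pos 2. Output: "UVMMMM"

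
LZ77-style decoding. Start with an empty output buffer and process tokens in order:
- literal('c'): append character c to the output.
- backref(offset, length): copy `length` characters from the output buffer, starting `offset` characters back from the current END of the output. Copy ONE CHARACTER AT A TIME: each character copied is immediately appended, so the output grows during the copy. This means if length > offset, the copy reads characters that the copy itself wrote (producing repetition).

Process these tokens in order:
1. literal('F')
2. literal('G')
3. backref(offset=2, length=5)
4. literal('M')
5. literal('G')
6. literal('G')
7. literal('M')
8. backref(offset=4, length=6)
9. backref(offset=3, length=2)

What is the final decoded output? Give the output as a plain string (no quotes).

Answer: FGFGFGFMGGMMGGMMGMM

Derivation:
Token 1: literal('F'). Output: "F"
Token 2: literal('G'). Output: "FG"
Token 3: backref(off=2, len=5) (overlapping!). Copied 'FGFGF' from pos 0. Output: "FGFGFGF"
Token 4: literal('M'). Output: "FGFGFGFM"
Token 5: literal('G'). Output: "FGFGFGFMG"
Token 6: literal('G'). Output: "FGFGFGFMGG"
Token 7: literal('M'). Output: "FGFGFGFMGGM"
Token 8: backref(off=4, len=6) (overlapping!). Copied 'MGGMMG' from pos 7. Output: "FGFGFGFMGGMMGGMMG"
Token 9: backref(off=3, len=2). Copied 'MM' from pos 14. Output: "FGFGFGFMGGMMGGMMGMM"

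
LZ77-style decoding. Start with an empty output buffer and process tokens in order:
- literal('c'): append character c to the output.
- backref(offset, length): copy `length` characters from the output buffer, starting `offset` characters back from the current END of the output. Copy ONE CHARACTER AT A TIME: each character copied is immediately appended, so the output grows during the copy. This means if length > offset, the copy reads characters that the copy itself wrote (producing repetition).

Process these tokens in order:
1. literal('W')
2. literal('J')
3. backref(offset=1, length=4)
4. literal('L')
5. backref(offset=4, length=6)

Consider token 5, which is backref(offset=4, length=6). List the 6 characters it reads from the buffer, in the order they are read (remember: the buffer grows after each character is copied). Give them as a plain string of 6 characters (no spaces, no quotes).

Answer: JJJLJJ

Derivation:
Token 1: literal('W'). Output: "W"
Token 2: literal('J'). Output: "WJ"
Token 3: backref(off=1, len=4) (overlapping!). Copied 'JJJJ' from pos 1. Output: "WJJJJJ"
Token 4: literal('L'). Output: "WJJJJJL"
Token 5: backref(off=4, len=6). Buffer before: "WJJJJJL" (len 7)
  byte 1: read out[3]='J', append. Buffer now: "WJJJJJLJ"
  byte 2: read out[4]='J', append. Buffer now: "WJJJJJLJJ"
  byte 3: read out[5]='J', append. Buffer now: "WJJJJJLJJJ"
  byte 4: read out[6]='L', append. Buffer now: "WJJJJJLJJJL"
  byte 5: read out[7]='J', append. Buffer now: "WJJJJJLJJJLJ"
  byte 6: read out[8]='J', append. Buffer now: "WJJJJJLJJJLJJ"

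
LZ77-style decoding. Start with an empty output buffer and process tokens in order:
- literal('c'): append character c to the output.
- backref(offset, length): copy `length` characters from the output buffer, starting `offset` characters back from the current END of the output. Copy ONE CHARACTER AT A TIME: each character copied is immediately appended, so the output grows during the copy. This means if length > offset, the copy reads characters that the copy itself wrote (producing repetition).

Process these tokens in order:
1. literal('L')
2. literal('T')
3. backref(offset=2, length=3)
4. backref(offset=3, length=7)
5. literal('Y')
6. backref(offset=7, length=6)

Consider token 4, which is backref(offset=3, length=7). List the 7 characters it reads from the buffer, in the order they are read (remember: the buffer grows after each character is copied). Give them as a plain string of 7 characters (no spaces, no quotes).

Token 1: literal('L'). Output: "L"
Token 2: literal('T'). Output: "LT"
Token 3: backref(off=2, len=3) (overlapping!). Copied 'LTL' from pos 0. Output: "LTLTL"
Token 4: backref(off=3, len=7). Buffer before: "LTLTL" (len 5)
  byte 1: read out[2]='L', append. Buffer now: "LTLTLL"
  byte 2: read out[3]='T', append. Buffer now: "LTLTLLT"
  byte 3: read out[4]='L', append. Buffer now: "LTLTLLTL"
  byte 4: read out[5]='L', append. Buffer now: "LTLTLLTLL"
  byte 5: read out[6]='T', append. Buffer now: "LTLTLLTLLT"
  byte 6: read out[7]='L', append. Buffer now: "LTLTLLTLLTL"
  byte 7: read out[8]='L', append. Buffer now: "LTLTLLTLLTLL"

Answer: LTLLTLL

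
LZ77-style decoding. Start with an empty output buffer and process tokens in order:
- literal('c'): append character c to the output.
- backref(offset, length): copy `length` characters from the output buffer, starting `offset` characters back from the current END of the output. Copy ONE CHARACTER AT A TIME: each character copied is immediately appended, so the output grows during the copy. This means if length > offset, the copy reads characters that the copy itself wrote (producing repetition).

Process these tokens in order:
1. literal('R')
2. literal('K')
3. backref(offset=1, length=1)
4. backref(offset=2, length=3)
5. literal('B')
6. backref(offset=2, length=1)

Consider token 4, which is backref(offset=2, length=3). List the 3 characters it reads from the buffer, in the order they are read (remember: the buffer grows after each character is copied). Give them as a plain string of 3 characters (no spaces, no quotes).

Token 1: literal('R'). Output: "R"
Token 2: literal('K'). Output: "RK"
Token 3: backref(off=1, len=1). Copied 'K' from pos 1. Output: "RKK"
Token 4: backref(off=2, len=3). Buffer before: "RKK" (len 3)
  byte 1: read out[1]='K', append. Buffer now: "RKKK"
  byte 2: read out[2]='K', append. Buffer now: "RKKKK"
  byte 3: read out[3]='K', append. Buffer now: "RKKKKK"

Answer: KKK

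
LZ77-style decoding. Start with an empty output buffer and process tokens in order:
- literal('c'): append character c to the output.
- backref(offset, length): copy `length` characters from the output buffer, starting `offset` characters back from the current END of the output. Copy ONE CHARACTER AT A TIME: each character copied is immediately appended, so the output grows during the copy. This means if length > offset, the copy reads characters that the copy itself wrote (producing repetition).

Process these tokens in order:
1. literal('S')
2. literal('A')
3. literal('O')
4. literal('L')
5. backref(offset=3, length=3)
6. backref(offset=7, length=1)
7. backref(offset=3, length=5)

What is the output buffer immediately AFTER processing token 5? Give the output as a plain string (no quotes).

Answer: SAOLAOL

Derivation:
Token 1: literal('S'). Output: "S"
Token 2: literal('A'). Output: "SA"
Token 3: literal('O'). Output: "SAO"
Token 4: literal('L'). Output: "SAOL"
Token 5: backref(off=3, len=3). Copied 'AOL' from pos 1. Output: "SAOLAOL"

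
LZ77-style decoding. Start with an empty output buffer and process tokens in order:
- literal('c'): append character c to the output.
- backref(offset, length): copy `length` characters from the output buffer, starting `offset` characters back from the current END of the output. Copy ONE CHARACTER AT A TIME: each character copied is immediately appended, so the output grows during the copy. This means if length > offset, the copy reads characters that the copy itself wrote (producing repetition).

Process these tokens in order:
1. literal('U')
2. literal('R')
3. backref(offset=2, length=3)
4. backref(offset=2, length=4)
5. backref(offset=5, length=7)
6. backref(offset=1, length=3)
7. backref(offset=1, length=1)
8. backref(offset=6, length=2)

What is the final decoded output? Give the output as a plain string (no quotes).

Answer: URURURURUURURUURRRRRUR

Derivation:
Token 1: literal('U'). Output: "U"
Token 2: literal('R'). Output: "UR"
Token 3: backref(off=2, len=3) (overlapping!). Copied 'URU' from pos 0. Output: "URURU"
Token 4: backref(off=2, len=4) (overlapping!). Copied 'RURU' from pos 3. Output: "URURURURU"
Token 5: backref(off=5, len=7) (overlapping!). Copied 'URURUUR' from pos 4. Output: "URURURURUURURUUR"
Token 6: backref(off=1, len=3) (overlapping!). Copied 'RRR' from pos 15. Output: "URURURURUURURUURRRR"
Token 7: backref(off=1, len=1). Copied 'R' from pos 18. Output: "URURURURUURURUURRRRR"
Token 8: backref(off=6, len=2). Copied 'UR' from pos 14. Output: "URURURURUURURUURRRRRUR"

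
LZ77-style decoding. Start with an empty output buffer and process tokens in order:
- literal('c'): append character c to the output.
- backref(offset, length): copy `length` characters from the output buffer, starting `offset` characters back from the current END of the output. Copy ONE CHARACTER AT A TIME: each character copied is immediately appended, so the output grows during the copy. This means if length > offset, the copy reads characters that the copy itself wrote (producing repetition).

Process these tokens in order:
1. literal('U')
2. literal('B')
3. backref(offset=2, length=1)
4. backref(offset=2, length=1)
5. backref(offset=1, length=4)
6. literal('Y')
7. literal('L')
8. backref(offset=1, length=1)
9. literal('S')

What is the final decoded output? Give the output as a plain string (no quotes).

Answer: UBUBBBBBYLLS

Derivation:
Token 1: literal('U'). Output: "U"
Token 2: literal('B'). Output: "UB"
Token 3: backref(off=2, len=1). Copied 'U' from pos 0. Output: "UBU"
Token 4: backref(off=2, len=1). Copied 'B' from pos 1. Output: "UBUB"
Token 5: backref(off=1, len=4) (overlapping!). Copied 'BBBB' from pos 3. Output: "UBUBBBBB"
Token 6: literal('Y'). Output: "UBUBBBBBY"
Token 7: literal('L'). Output: "UBUBBBBBYL"
Token 8: backref(off=1, len=1). Copied 'L' from pos 9. Output: "UBUBBBBBYLL"
Token 9: literal('S'). Output: "UBUBBBBBYLLS"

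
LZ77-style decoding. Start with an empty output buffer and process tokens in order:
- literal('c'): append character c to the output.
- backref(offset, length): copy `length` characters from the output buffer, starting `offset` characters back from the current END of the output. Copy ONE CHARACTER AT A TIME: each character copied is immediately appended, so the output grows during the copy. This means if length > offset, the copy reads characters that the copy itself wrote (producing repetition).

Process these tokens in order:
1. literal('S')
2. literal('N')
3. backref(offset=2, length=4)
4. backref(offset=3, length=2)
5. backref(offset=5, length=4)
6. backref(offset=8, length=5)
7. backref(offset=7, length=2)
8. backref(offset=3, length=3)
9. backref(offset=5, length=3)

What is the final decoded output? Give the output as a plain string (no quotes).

Token 1: literal('S'). Output: "S"
Token 2: literal('N'). Output: "SN"
Token 3: backref(off=2, len=4) (overlapping!). Copied 'SNSN' from pos 0. Output: "SNSNSN"
Token 4: backref(off=3, len=2). Copied 'NS' from pos 3. Output: "SNSNSNNS"
Token 5: backref(off=5, len=4). Copied 'NSNN' from pos 3. Output: "SNSNSNNSNSNN"
Token 6: backref(off=8, len=5). Copied 'SNNSN' from pos 4. Output: "SNSNSNNSNSNNSNNSN"
Token 7: backref(off=7, len=2). Copied 'NN' from pos 10. Output: "SNSNSNNSNSNNSNNSNNN"
Token 8: backref(off=3, len=3). Copied 'NNN' from pos 16. Output: "SNSNSNNSNSNNSNNSNNNNNN"
Token 9: backref(off=5, len=3). Copied 'NNN' from pos 17. Output: "SNSNSNNSNSNNSNNSNNNNNNNNN"

Answer: SNSNSNNSNSNNSNNSNNNNNNNNN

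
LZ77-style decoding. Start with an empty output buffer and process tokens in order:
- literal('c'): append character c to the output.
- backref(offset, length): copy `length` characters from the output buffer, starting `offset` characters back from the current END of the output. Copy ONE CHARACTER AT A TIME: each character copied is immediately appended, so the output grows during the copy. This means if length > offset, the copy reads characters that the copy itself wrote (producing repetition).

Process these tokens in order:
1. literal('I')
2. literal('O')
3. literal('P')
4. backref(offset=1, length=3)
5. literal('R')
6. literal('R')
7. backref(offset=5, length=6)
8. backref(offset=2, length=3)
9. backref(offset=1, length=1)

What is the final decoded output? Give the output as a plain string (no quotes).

Answer: IOPPPPRRPPPRRPRPRR

Derivation:
Token 1: literal('I'). Output: "I"
Token 2: literal('O'). Output: "IO"
Token 3: literal('P'). Output: "IOP"
Token 4: backref(off=1, len=3) (overlapping!). Copied 'PPP' from pos 2. Output: "IOPPPP"
Token 5: literal('R'). Output: "IOPPPPR"
Token 6: literal('R'). Output: "IOPPPPRR"
Token 7: backref(off=5, len=6) (overlapping!). Copied 'PPPRRP' from pos 3. Output: "IOPPPPRRPPPRRP"
Token 8: backref(off=2, len=3) (overlapping!). Copied 'RPR' from pos 12. Output: "IOPPPPRRPPPRRPRPR"
Token 9: backref(off=1, len=1). Copied 'R' from pos 16. Output: "IOPPPPRRPPPRRPRPRR"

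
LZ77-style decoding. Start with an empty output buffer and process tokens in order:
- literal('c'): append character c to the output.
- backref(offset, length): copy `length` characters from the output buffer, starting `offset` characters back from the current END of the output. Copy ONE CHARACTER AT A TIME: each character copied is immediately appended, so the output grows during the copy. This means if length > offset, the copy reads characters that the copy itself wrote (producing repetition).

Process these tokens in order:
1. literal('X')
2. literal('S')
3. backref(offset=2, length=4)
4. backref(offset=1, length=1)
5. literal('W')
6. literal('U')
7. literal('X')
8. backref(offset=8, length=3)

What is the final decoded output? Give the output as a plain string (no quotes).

Token 1: literal('X'). Output: "X"
Token 2: literal('S'). Output: "XS"
Token 3: backref(off=2, len=4) (overlapping!). Copied 'XSXS' from pos 0. Output: "XSXSXS"
Token 4: backref(off=1, len=1). Copied 'S' from pos 5. Output: "XSXSXSS"
Token 5: literal('W'). Output: "XSXSXSSW"
Token 6: literal('U'). Output: "XSXSXSSWU"
Token 7: literal('X'). Output: "XSXSXSSWUX"
Token 8: backref(off=8, len=3). Copied 'XSX' from pos 2. Output: "XSXSXSSWUXXSX"

Answer: XSXSXSSWUXXSX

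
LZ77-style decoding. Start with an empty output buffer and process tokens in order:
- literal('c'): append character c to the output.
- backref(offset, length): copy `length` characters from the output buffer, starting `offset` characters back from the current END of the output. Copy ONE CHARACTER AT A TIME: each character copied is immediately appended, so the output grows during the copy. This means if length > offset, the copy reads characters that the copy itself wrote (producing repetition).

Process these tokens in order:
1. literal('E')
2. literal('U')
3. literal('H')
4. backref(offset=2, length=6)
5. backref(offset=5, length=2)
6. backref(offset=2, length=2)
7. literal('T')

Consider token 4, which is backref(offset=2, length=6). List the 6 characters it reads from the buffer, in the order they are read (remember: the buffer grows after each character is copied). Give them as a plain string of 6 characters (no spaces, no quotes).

Token 1: literal('E'). Output: "E"
Token 2: literal('U'). Output: "EU"
Token 3: literal('H'). Output: "EUH"
Token 4: backref(off=2, len=6). Buffer before: "EUH" (len 3)
  byte 1: read out[1]='U', append. Buffer now: "EUHU"
  byte 2: read out[2]='H', append. Buffer now: "EUHUH"
  byte 3: read out[3]='U', append. Buffer now: "EUHUHU"
  byte 4: read out[4]='H', append. Buffer now: "EUHUHUH"
  byte 5: read out[5]='U', append. Buffer now: "EUHUHUHU"
  byte 6: read out[6]='H', append. Buffer now: "EUHUHUHUH"

Answer: UHUHUH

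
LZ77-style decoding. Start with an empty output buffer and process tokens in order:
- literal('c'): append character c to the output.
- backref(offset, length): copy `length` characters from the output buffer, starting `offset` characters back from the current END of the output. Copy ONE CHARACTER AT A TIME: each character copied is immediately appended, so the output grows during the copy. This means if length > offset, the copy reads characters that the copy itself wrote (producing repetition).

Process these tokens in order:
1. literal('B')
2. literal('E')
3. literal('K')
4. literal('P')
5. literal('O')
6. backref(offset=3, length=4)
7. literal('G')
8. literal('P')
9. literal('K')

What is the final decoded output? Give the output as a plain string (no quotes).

Token 1: literal('B'). Output: "B"
Token 2: literal('E'). Output: "BE"
Token 3: literal('K'). Output: "BEK"
Token 4: literal('P'). Output: "BEKP"
Token 5: literal('O'). Output: "BEKPO"
Token 6: backref(off=3, len=4) (overlapping!). Copied 'KPOK' from pos 2. Output: "BEKPOKPOK"
Token 7: literal('G'). Output: "BEKPOKPOKG"
Token 8: literal('P'). Output: "BEKPOKPOKGP"
Token 9: literal('K'). Output: "BEKPOKPOKGPK"

Answer: BEKPOKPOKGPK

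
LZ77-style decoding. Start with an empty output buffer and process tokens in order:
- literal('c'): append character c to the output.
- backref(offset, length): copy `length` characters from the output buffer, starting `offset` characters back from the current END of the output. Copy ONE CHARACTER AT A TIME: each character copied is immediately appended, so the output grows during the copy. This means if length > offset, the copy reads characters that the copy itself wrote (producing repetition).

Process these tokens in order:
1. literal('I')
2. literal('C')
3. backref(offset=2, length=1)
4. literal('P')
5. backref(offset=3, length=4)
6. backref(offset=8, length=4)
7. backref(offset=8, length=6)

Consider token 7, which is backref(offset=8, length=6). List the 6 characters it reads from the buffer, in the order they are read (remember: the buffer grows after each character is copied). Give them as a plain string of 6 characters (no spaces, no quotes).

Token 1: literal('I'). Output: "I"
Token 2: literal('C'). Output: "IC"
Token 3: backref(off=2, len=1). Copied 'I' from pos 0. Output: "ICI"
Token 4: literal('P'). Output: "ICIP"
Token 5: backref(off=3, len=4) (overlapping!). Copied 'CIPC' from pos 1. Output: "ICIPCIPC"
Token 6: backref(off=8, len=4). Copied 'ICIP' from pos 0. Output: "ICIPCIPCICIP"
Token 7: backref(off=8, len=6). Buffer before: "ICIPCIPCICIP" (len 12)
  byte 1: read out[4]='C', append. Buffer now: "ICIPCIPCICIPC"
  byte 2: read out[5]='I', append. Buffer now: "ICIPCIPCICIPCI"
  byte 3: read out[6]='P', append. Buffer now: "ICIPCIPCICIPCIP"
  byte 4: read out[7]='C', append. Buffer now: "ICIPCIPCICIPCIPC"
  byte 5: read out[8]='I', append. Buffer now: "ICIPCIPCICIPCIPCI"
  byte 6: read out[9]='C', append. Buffer now: "ICIPCIPCICIPCIPCIC"

Answer: CIPCIC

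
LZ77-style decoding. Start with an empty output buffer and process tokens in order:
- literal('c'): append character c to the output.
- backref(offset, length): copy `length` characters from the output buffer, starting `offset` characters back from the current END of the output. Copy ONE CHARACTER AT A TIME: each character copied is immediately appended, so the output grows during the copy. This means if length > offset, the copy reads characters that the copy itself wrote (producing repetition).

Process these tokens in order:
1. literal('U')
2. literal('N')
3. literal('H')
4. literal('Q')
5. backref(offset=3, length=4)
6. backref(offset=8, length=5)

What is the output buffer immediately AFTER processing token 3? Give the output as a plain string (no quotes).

Token 1: literal('U'). Output: "U"
Token 2: literal('N'). Output: "UN"
Token 3: literal('H'). Output: "UNH"

Answer: UNH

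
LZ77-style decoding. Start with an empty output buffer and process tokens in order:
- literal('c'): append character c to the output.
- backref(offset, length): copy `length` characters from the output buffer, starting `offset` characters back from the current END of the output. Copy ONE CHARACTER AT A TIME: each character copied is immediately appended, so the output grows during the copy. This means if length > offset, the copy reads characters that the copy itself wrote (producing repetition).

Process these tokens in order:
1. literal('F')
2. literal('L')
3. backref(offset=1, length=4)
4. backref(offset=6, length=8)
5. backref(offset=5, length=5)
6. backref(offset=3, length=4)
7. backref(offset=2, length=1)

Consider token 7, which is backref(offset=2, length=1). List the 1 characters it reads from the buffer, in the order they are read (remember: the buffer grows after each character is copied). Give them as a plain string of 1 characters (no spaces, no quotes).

Answer: L

Derivation:
Token 1: literal('F'). Output: "F"
Token 2: literal('L'). Output: "FL"
Token 3: backref(off=1, len=4) (overlapping!). Copied 'LLLL' from pos 1. Output: "FLLLLL"
Token 4: backref(off=6, len=8) (overlapping!). Copied 'FLLLLLFL' from pos 0. Output: "FLLLLLFLLLLLFL"
Token 5: backref(off=5, len=5). Copied 'LLLFL' from pos 9. Output: "FLLLLLFLLLLLFLLLLFL"
Token 6: backref(off=3, len=4) (overlapping!). Copied 'LFLL' from pos 16. Output: "FLLLLLFLLLLLFLLLLFLLFLL"
Token 7: backref(off=2, len=1). Buffer before: "FLLLLLFLLLLLFLLLLFLLFLL" (len 23)
  byte 1: read out[21]='L', append. Buffer now: "FLLLLLFLLLLLFLLLLFLLFLLL"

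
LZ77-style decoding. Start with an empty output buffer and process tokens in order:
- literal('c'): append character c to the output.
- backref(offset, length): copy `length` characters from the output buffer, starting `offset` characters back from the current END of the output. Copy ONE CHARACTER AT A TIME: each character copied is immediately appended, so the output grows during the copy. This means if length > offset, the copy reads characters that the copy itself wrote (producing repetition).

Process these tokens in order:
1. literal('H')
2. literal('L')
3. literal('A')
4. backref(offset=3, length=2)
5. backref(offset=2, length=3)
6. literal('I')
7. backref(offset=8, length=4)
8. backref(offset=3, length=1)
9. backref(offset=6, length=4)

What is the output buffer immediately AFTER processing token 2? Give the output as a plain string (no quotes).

Answer: HL

Derivation:
Token 1: literal('H'). Output: "H"
Token 2: literal('L'). Output: "HL"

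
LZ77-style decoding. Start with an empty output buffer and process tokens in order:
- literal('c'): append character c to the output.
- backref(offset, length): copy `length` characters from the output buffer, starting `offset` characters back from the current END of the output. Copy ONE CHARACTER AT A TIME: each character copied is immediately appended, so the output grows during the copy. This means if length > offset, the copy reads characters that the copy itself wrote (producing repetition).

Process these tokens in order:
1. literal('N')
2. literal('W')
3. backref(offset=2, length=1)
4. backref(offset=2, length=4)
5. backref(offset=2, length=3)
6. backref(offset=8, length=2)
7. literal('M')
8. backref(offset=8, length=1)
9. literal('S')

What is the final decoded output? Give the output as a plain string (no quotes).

Answer: NWNWNWNWNWNWMWS

Derivation:
Token 1: literal('N'). Output: "N"
Token 2: literal('W'). Output: "NW"
Token 3: backref(off=2, len=1). Copied 'N' from pos 0. Output: "NWN"
Token 4: backref(off=2, len=4) (overlapping!). Copied 'WNWN' from pos 1. Output: "NWNWNWN"
Token 5: backref(off=2, len=3) (overlapping!). Copied 'WNW' from pos 5. Output: "NWNWNWNWNW"
Token 6: backref(off=8, len=2). Copied 'NW' from pos 2. Output: "NWNWNWNWNWNW"
Token 7: literal('M'). Output: "NWNWNWNWNWNWM"
Token 8: backref(off=8, len=1). Copied 'W' from pos 5. Output: "NWNWNWNWNWNWMW"
Token 9: literal('S'). Output: "NWNWNWNWNWNWMWS"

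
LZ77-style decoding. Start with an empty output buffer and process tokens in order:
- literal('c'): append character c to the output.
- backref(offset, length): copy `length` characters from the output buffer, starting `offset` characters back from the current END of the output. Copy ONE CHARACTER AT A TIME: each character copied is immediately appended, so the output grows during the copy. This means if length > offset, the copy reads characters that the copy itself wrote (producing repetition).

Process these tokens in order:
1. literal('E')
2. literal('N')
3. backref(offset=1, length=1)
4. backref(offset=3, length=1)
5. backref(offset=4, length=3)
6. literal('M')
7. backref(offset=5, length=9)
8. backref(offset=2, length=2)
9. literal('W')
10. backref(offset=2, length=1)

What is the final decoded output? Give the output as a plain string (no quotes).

Answer: ENNEENNMEENNMEENNNNWN

Derivation:
Token 1: literal('E'). Output: "E"
Token 2: literal('N'). Output: "EN"
Token 3: backref(off=1, len=1). Copied 'N' from pos 1. Output: "ENN"
Token 4: backref(off=3, len=1). Copied 'E' from pos 0. Output: "ENNE"
Token 5: backref(off=4, len=3). Copied 'ENN' from pos 0. Output: "ENNEENN"
Token 6: literal('M'). Output: "ENNEENNM"
Token 7: backref(off=5, len=9) (overlapping!). Copied 'EENNMEENN' from pos 3. Output: "ENNEENNMEENNMEENN"
Token 8: backref(off=2, len=2). Copied 'NN' from pos 15. Output: "ENNEENNMEENNMEENNNN"
Token 9: literal('W'). Output: "ENNEENNMEENNMEENNNNW"
Token 10: backref(off=2, len=1). Copied 'N' from pos 18. Output: "ENNEENNMEENNMEENNNNWN"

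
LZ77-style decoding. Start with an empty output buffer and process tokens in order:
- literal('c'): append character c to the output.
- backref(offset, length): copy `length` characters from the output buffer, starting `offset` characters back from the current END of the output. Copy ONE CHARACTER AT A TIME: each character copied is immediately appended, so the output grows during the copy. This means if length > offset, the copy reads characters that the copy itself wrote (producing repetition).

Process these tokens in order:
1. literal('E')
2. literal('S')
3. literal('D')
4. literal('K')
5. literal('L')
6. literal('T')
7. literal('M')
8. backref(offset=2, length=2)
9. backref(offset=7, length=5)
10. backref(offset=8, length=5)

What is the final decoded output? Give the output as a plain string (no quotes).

Answer: ESDKLTMTMDKLTMMTMDK

Derivation:
Token 1: literal('E'). Output: "E"
Token 2: literal('S'). Output: "ES"
Token 3: literal('D'). Output: "ESD"
Token 4: literal('K'). Output: "ESDK"
Token 5: literal('L'). Output: "ESDKL"
Token 6: literal('T'). Output: "ESDKLT"
Token 7: literal('M'). Output: "ESDKLTM"
Token 8: backref(off=2, len=2). Copied 'TM' from pos 5. Output: "ESDKLTMTM"
Token 9: backref(off=7, len=5). Copied 'DKLTM' from pos 2. Output: "ESDKLTMTMDKLTM"
Token 10: backref(off=8, len=5). Copied 'MTMDK' from pos 6. Output: "ESDKLTMTMDKLTMMTMDK"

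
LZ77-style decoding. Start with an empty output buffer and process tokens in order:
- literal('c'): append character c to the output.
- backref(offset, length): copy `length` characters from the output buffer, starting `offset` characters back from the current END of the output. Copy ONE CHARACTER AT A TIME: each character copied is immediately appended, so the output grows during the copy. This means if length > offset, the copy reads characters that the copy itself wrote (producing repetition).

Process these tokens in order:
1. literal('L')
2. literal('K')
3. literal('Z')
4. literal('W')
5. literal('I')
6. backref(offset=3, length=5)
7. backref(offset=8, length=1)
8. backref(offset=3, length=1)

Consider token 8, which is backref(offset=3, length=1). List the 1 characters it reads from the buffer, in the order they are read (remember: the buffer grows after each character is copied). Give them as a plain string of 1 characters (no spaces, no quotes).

Answer: Z

Derivation:
Token 1: literal('L'). Output: "L"
Token 2: literal('K'). Output: "LK"
Token 3: literal('Z'). Output: "LKZ"
Token 4: literal('W'). Output: "LKZW"
Token 5: literal('I'). Output: "LKZWI"
Token 6: backref(off=3, len=5) (overlapping!). Copied 'ZWIZW' from pos 2. Output: "LKZWIZWIZW"
Token 7: backref(off=8, len=1). Copied 'Z' from pos 2. Output: "LKZWIZWIZWZ"
Token 8: backref(off=3, len=1). Buffer before: "LKZWIZWIZWZ" (len 11)
  byte 1: read out[8]='Z', append. Buffer now: "LKZWIZWIZWZZ"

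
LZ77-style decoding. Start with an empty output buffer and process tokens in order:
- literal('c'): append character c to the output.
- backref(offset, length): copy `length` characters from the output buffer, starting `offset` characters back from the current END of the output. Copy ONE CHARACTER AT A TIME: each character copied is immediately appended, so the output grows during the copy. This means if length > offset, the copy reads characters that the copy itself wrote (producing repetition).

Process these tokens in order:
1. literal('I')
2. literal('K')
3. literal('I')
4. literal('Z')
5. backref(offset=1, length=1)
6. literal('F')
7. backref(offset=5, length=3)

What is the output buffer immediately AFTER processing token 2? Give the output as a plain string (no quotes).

Answer: IK

Derivation:
Token 1: literal('I'). Output: "I"
Token 2: literal('K'). Output: "IK"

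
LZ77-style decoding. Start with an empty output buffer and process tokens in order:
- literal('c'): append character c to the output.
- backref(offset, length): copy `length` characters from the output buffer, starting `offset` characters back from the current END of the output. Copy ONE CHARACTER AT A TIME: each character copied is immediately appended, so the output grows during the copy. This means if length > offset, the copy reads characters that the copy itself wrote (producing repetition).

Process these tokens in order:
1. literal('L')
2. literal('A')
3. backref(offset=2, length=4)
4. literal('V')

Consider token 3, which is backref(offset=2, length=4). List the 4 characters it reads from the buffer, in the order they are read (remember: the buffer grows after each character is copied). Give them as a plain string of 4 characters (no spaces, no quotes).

Answer: LALA

Derivation:
Token 1: literal('L'). Output: "L"
Token 2: literal('A'). Output: "LA"
Token 3: backref(off=2, len=4). Buffer before: "LA" (len 2)
  byte 1: read out[0]='L', append. Buffer now: "LAL"
  byte 2: read out[1]='A', append. Buffer now: "LALA"
  byte 3: read out[2]='L', append. Buffer now: "LALAL"
  byte 4: read out[3]='A', append. Buffer now: "LALALA"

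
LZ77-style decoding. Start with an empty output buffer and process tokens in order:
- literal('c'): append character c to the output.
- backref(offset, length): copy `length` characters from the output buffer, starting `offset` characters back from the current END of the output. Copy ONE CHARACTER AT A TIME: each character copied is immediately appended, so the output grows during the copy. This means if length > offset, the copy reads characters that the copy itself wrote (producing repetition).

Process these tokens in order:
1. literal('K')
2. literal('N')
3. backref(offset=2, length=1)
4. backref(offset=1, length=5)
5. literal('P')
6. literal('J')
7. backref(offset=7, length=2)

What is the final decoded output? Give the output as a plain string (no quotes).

Answer: KNKKKKKKPJKK

Derivation:
Token 1: literal('K'). Output: "K"
Token 2: literal('N'). Output: "KN"
Token 3: backref(off=2, len=1). Copied 'K' from pos 0. Output: "KNK"
Token 4: backref(off=1, len=5) (overlapping!). Copied 'KKKKK' from pos 2. Output: "KNKKKKKK"
Token 5: literal('P'). Output: "KNKKKKKKP"
Token 6: literal('J'). Output: "KNKKKKKKPJ"
Token 7: backref(off=7, len=2). Copied 'KK' from pos 3. Output: "KNKKKKKKPJKK"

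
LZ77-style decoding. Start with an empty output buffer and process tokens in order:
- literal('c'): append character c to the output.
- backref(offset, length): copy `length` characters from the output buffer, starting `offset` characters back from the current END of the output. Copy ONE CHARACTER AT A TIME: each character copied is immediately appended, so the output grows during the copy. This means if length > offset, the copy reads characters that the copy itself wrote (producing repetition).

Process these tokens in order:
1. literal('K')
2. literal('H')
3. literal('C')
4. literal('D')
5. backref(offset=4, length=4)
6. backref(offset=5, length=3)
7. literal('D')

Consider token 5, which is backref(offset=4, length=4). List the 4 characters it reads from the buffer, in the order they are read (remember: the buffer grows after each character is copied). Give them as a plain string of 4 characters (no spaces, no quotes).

Answer: KHCD

Derivation:
Token 1: literal('K'). Output: "K"
Token 2: literal('H'). Output: "KH"
Token 3: literal('C'). Output: "KHC"
Token 4: literal('D'). Output: "KHCD"
Token 5: backref(off=4, len=4). Buffer before: "KHCD" (len 4)
  byte 1: read out[0]='K', append. Buffer now: "KHCDK"
  byte 2: read out[1]='H', append. Buffer now: "KHCDKH"
  byte 3: read out[2]='C', append. Buffer now: "KHCDKHC"
  byte 4: read out[3]='D', append. Buffer now: "KHCDKHCD"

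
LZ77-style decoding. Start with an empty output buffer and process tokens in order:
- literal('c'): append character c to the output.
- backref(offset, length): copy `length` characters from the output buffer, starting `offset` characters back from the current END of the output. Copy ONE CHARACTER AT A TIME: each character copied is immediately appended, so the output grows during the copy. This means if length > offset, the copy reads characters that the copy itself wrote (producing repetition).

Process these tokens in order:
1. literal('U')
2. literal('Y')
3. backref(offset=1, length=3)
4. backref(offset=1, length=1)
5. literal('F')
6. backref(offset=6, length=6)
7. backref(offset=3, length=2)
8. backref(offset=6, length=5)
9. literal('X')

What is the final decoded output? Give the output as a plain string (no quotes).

Answer: UYYYYYFYYYYYFYYYYYFYX

Derivation:
Token 1: literal('U'). Output: "U"
Token 2: literal('Y'). Output: "UY"
Token 3: backref(off=1, len=3) (overlapping!). Copied 'YYY' from pos 1. Output: "UYYYY"
Token 4: backref(off=1, len=1). Copied 'Y' from pos 4. Output: "UYYYYY"
Token 5: literal('F'). Output: "UYYYYYF"
Token 6: backref(off=6, len=6). Copied 'YYYYYF' from pos 1. Output: "UYYYYYFYYYYYF"
Token 7: backref(off=3, len=2). Copied 'YY' from pos 10. Output: "UYYYYYFYYYYYFYY"
Token 8: backref(off=6, len=5). Copied 'YYYFY' from pos 9. Output: "UYYYYYFYYYYYFYYYYYFY"
Token 9: literal('X'). Output: "UYYYYYFYYYYYFYYYYYFYX"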